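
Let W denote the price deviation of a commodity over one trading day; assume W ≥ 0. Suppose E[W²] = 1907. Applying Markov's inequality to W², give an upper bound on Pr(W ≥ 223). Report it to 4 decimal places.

0.0383

Since W ≥ 0, the event {W ≥ 223} is the same as {W² ≥ 49729}.
Markov's inequality applied to W² gives Pr(W² ≥ 49729) ≤ E[W²]/49729 = 1907/49729 = 0.0383.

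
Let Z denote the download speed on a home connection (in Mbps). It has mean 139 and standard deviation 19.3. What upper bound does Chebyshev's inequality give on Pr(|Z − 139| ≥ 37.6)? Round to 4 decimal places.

0.2635

Chebyshev: Pr(|Z − μ| ≥ t) ≤ Var(Z)/t².
Var(Z) = σ² = 19.3² = 372.49.
Bound = 372.49 / 1413.76 = 0.2635.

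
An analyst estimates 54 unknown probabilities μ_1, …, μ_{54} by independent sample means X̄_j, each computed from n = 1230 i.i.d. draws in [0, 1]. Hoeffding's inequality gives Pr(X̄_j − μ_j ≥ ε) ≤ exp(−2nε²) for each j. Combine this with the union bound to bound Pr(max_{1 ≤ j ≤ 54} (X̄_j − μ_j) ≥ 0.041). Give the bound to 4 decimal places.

0.8639

Per-experiment Hoeffding bound: exp(−2·1230·0.041²) = exp(−4.13526) = 0.015999.
Union bound over 54 events: 54·0.015999 = 0.86392.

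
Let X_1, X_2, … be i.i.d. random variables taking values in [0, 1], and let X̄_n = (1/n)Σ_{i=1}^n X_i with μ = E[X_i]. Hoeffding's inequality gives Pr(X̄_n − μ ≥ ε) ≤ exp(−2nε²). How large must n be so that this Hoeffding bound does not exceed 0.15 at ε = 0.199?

24

Require exp(−2nε²) ≤ 0.15, i.e. 2nε² ≥ ln(1/0.15) = 1.897120.
So n ≥ 1.897120 / (2·0.199²) = 23.953.
The smallest integer n is 24.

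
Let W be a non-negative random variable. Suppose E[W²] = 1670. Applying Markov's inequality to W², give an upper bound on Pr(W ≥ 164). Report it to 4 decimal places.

Since W ≥ 0, the event {W ≥ 164} is the same as {W² ≥ 26896}.
Markov's inequality applied to W² gives Pr(W² ≥ 26896) ≤ E[W²]/26896 = 1670/26896 = 0.0621.

0.0621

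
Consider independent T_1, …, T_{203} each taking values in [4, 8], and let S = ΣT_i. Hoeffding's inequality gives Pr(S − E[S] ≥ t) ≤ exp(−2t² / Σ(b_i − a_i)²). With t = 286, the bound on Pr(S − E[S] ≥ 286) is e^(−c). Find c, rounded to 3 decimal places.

Σ(b_i − a_i)² = 203·(4)² = 3248.
c = 2t²/3248 = 2·286²/3248 = 50.3670.

50.367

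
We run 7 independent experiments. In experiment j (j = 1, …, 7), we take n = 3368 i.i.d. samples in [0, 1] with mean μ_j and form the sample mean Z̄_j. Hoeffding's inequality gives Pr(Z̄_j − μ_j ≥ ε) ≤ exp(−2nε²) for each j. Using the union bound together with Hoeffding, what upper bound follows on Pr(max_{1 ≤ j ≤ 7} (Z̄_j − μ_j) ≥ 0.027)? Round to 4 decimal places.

Per-experiment Hoeffding bound: exp(−2·3368·0.027²) = exp(−4.91054) = 0.0073685.
Union bound over 7 events: 7·0.0073685 = 0.05158.

0.0516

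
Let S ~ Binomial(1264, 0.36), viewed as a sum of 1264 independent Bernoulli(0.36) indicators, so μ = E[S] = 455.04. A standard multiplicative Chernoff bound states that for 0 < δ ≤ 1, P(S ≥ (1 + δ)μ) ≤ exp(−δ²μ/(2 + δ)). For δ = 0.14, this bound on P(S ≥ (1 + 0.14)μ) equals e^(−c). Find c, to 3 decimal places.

c = δ²μ/(2 + δ) = 0.14²·455.04/(2 + 0.14) = 4.1677.

4.168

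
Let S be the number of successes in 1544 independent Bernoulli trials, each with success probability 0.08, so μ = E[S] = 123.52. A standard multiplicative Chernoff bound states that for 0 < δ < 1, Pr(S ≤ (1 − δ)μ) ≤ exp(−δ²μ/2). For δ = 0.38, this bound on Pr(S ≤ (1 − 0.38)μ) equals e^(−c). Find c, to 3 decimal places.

c = δ²μ/2 = 0.38²·123.52/2 = 8.9181.

8.918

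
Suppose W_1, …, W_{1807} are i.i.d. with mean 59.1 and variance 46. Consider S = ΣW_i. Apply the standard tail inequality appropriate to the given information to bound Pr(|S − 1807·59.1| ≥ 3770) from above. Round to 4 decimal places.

0.0058

With mean and variance of each term known, Chebyshev's inequality bounds the deviation of the sum (or sample mean).
Var(S) = n·Var(W_i) = 1807·46 = 83122.
Chebyshev: Pr(|S − 1807·59.1| ≥ 3770) ≤ Var(S)/3770² = 83122/14212900 = 0.0058.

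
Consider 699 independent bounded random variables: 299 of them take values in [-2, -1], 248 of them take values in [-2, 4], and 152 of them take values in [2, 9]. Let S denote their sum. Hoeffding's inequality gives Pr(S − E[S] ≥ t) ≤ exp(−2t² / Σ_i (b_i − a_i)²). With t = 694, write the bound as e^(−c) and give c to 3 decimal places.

57.767

Σ(b_i − a_i)² = 299·1² + 248·6² + 152·7² = 16675.
c = 2t² / 16675 = 2·694² / 16675 = 57.7674.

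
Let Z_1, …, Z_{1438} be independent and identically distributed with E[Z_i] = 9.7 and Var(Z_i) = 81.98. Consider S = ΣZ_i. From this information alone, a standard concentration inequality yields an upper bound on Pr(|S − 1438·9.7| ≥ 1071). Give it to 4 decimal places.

0.1028

With mean and variance of each term known, Chebyshev's inequality bounds the deviation of the sum (or sample mean).
Var(S) = n·Var(Z_i) = 1438·81.98 = 117887.24.
Chebyshev: Pr(|S − 1438·9.7| ≥ 1071) ≤ Var(S)/1071² = 117887.24/1147041 = 0.1028.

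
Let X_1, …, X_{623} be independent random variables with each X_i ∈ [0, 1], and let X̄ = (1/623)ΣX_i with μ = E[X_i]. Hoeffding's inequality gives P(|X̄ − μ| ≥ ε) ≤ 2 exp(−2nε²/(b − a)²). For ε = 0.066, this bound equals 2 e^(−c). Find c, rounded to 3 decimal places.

c = 2nε²/(b − a)² = 2·623·0.066² / 1² = 5.4276.

5.428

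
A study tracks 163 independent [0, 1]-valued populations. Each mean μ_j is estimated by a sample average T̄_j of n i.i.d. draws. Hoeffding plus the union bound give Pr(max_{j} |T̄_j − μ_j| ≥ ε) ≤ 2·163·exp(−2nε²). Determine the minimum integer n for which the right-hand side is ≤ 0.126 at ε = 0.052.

1454

Need 2·163·exp(−2nε²) ≤ 0.126, i.e. exp(−2nε²) ≤ 0.126/326.
So 2nε² ≥ ln(326/0.126) = 7.858371.
Hence n ≥ 7.858371/(2·0.052²) = 1453.101.
The smallest integer n is 1454.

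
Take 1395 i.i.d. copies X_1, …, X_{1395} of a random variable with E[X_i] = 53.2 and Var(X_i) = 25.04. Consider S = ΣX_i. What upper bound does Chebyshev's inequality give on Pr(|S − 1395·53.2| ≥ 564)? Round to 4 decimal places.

Var(S) = n·Var(X_i) = 1395·25.04 = 34930.8.
Chebyshev: Pr(|S − 1395·53.2| ≥ 564) ≤ Var(S)/564² = 34930.8/318096 = 0.1098.

0.1098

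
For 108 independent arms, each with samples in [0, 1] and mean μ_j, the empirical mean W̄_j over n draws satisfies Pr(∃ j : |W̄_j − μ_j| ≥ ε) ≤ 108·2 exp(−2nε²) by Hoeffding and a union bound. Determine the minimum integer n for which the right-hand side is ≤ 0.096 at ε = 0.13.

Need 2·108·exp(−2nε²) ≤ 0.096, i.e. exp(−2nε²) ≤ 0.096/216.
So 2nε² ≥ ln(216/0.096) = 7.718685.
Hence n ≥ 7.718685/(2·0.13²) = 228.363.
The smallest integer n is 229.

229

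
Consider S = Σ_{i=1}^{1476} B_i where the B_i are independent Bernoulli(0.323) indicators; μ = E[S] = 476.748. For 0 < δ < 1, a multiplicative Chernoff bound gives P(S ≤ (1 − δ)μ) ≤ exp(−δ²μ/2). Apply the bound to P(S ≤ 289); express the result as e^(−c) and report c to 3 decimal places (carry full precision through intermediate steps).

36.968

Write 289 = (1 − δ)μ, so δ = 1 − 289/476.748 = 0.3938097…
Then the exponent is δ²μ/2 = (μ − 289)²/(2μ) = 36.968494.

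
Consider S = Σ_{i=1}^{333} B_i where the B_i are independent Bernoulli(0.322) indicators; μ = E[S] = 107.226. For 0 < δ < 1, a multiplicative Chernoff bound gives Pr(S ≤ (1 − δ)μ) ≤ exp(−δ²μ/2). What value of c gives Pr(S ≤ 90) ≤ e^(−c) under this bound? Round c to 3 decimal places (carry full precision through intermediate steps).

Write 90 = (1 − δ)μ, so δ = 1 − 90/107.226 = 0.1606513…
Then the exponent is δ²μ/2 = (μ − 90)²/(2μ) = 1.383690.

1.384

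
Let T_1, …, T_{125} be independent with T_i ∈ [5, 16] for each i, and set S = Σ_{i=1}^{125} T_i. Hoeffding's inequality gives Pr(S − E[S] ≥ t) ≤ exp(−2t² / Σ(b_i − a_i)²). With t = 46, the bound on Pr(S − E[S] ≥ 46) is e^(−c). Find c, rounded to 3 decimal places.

Σ(b_i − a_i)² = 125·(11)² = 15125.
c = 2t²/15125 = 2·46²/15125 = 0.2798.

0.280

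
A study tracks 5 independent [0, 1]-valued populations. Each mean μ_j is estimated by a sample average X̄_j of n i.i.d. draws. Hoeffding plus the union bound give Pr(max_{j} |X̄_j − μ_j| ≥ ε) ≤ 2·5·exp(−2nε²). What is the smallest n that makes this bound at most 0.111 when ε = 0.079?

361

Need 2·5·exp(−2nε²) ≤ 0.111, i.e. exp(−2nε²) ≤ 0.111/10.
So 2nε² ≥ ln(10/0.111) = 4.500810.
Hence n ≥ 4.500810/(2·0.079²) = 360.584.
The smallest integer n is 361.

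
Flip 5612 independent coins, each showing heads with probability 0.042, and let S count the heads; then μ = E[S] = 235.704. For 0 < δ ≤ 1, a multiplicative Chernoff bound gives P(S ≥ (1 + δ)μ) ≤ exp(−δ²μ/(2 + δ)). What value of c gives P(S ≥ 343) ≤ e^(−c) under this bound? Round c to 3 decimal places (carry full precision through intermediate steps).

Write 343 = (1 + δ)μ, so δ = 343/235.704 − 1 = 0.455215…
Then the exponent is δ²μ/(2 + δ) = (343 − μ)² / (μ·(2 + δ)) = 19.893472.

19.893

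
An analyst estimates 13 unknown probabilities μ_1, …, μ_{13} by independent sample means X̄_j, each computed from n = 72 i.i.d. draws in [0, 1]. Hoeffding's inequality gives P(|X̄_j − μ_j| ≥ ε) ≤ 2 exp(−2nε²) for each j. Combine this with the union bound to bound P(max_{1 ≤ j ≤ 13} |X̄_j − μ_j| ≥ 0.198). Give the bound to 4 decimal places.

Per-experiment Hoeffding bound: 2·exp(−2·72·0.198²) = 2·exp(−5.64538) = 0.0070676.
Union bound over 13 events: 13·0.0070676 = 0.09188.

0.0919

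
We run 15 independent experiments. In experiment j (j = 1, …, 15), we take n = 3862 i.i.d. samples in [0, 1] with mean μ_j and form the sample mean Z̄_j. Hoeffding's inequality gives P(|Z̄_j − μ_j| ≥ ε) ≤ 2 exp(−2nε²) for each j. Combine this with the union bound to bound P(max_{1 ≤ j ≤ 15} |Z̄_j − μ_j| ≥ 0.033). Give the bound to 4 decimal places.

0.0067

Per-experiment Hoeffding bound: 2·exp(−2·3862·0.033²) = 2·exp(−8.41144) = 0.00044462.
Union bound over 15 events: 15·0.00044462 = 0.00667.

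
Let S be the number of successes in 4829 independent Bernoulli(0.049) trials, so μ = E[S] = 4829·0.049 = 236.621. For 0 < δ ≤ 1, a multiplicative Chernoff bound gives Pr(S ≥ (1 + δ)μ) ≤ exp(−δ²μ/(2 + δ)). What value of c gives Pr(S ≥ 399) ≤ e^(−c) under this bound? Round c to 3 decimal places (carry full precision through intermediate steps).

Write 399 = (1 + δ)μ, so δ = 399/236.621 − 1 = 0.6862409…
Then the exponent is δ²μ/(2 + δ) = (399 − μ)² / (μ·(2 + δ)) = 41.482172.

41.482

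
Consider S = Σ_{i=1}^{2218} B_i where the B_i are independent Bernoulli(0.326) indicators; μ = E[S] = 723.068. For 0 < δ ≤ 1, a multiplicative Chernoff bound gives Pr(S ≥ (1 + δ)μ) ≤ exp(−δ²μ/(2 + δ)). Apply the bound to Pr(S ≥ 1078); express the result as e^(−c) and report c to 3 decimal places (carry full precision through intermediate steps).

69.946

Write 1078 = (1 + δ)μ, so δ = 1078/723.068 − 1 = 0.4908695…
Then the exponent is δ²μ/(2 + δ) = (1078 − μ)² / (μ·(2 + δ)) = 69.945568.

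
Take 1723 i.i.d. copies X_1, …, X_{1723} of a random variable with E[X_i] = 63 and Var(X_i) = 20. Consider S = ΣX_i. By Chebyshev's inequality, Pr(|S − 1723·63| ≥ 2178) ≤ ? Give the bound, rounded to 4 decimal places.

Var(S) = n·Var(X_i) = 1723·20 = 34460.
Chebyshev: Pr(|S − 1723·63| ≥ 2178) ≤ Var(S)/2178² = 34460/4743684 = 0.0073.

0.0073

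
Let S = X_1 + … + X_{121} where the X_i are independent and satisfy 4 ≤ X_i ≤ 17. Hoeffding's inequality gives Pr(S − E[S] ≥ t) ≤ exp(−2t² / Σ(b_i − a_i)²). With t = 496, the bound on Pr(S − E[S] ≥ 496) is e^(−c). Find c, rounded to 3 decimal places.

Σ(b_i − a_i)² = 121·(13)² = 20449.
c = 2t²/20449 = 2·496²/20449 = 24.0614.

24.061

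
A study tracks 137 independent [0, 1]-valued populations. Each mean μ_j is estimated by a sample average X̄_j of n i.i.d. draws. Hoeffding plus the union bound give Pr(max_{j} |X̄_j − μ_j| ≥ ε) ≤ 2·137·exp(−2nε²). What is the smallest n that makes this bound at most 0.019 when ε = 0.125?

307

Need 2·137·exp(−2nε²) ≤ 0.019, i.e. exp(−2nε²) ≤ 0.019/274.
So 2nε² ≥ ln(274/0.019) = 9.576444.
Hence n ≥ 9.576444/(2·0.125²) = 306.446.
The smallest integer n is 307.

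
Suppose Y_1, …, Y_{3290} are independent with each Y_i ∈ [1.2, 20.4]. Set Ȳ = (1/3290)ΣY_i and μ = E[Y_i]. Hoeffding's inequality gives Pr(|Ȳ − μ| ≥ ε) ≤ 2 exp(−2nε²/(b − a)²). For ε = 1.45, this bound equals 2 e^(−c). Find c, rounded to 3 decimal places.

c = 2nε²/(b − a)² = 2·3290·1.45² / 19.2² = 37.5283.

37.528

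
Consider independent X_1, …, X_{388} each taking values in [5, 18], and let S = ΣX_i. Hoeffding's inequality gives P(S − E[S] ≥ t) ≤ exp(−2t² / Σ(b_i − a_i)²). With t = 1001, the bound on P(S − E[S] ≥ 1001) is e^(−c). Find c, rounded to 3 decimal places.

30.562

Σ(b_i − a_i)² = 388·(13)² = 65572.
c = 2t²/65572 = 2·1001²/65572 = 30.5619.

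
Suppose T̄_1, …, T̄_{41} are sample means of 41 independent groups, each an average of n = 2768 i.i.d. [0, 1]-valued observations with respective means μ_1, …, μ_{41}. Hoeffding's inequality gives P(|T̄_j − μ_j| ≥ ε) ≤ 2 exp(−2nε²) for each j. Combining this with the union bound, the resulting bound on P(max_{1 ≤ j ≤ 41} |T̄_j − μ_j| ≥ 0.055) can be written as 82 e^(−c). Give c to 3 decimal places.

16.746

Union bound over the 41 events: P(max_{1 ≤ j ≤ 41} |T̄_j − μ_j| ≥ 0.055) ≤ 41·2·exp(−2nε²) = 82 exp(−2·2768·0.055²).
So c = 2·2768·0.055² = 16.7464.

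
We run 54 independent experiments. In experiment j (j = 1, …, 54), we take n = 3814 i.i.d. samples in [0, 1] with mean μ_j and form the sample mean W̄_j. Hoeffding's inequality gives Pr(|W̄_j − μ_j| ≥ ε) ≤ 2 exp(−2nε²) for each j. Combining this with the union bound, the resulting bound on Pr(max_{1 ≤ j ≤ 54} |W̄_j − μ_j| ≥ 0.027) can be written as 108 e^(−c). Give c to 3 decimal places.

Union bound over the 54 events: Pr(max_{1 ≤ j ≤ 54} |W̄_j − μ_j| ≥ 0.027) ≤ 54·2·exp(−2nε²) = 108 exp(−2·3814·0.027²).
So c = 2·3814·0.027² = 5.5608.

5.561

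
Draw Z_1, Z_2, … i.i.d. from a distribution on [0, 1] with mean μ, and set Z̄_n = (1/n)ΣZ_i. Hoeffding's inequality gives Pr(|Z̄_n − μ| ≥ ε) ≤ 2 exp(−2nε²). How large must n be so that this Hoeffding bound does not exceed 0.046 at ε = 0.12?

Require 2·exp(−2nε²) ≤ 0.046, i.e. 2nε² ≥ ln(2/0.046) = 3.772261.
So n ≥ 3.772261 / (2·0.12²) = 130.981.
The smallest integer n is 131.

131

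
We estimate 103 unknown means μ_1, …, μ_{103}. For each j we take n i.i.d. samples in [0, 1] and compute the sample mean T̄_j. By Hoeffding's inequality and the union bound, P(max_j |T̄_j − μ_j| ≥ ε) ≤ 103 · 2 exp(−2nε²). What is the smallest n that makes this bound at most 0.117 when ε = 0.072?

Need 2·103·exp(−2nε²) ≤ 0.117, i.e. exp(−2nε²) ≤ 0.117/206.
So 2nε² ≥ ln(206/0.117) = 7.473458.
Hence n ≥ 7.473458/(2·0.072²) = 720.820.
The smallest integer n is 721.

721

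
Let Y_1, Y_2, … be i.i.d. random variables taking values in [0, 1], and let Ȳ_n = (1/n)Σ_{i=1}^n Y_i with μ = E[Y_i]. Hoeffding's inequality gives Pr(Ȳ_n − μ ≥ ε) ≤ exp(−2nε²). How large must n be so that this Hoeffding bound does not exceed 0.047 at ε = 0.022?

3159

Require exp(−2nε²) ≤ 0.047, i.e. 2nε² ≥ ln(1/0.047) = 3.057608.
So n ≥ 3.057608 / (2·0.022²) = 3158.686.
The smallest integer n is 3159.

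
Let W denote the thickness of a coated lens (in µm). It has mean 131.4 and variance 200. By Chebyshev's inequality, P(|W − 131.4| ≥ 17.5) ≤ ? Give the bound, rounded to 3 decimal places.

Chebyshev: P(|W − μ| ≥ t) ≤ Var(W)/t².
Bound = 200 / 306.25 = 0.6531.

0.653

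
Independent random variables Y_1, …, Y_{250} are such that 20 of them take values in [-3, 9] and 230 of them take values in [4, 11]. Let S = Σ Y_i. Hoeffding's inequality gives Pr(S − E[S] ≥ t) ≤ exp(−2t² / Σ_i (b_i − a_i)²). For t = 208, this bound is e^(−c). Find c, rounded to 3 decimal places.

6.115

Σ(b_i − a_i)² = 20·12² + 230·7² = 14150.
c = 2t² / 14150 = 2·208² / 14150 = 6.1151.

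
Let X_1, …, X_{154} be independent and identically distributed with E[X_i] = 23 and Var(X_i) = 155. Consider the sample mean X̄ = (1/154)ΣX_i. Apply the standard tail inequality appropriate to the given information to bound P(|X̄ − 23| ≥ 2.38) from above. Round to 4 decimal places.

0.1777

With mean and variance of each term known, Chebyshev's inequality bounds the deviation of the sum (or sample mean).
Var(X̄) = Var(X_i)/n = 155/154 = 1.0065.
Chebyshev: P(|X̄ − 23| ≥ 2.38) ≤ Var(X̄)/(2.38)² = 155/(154·2.38²) = 0.1777.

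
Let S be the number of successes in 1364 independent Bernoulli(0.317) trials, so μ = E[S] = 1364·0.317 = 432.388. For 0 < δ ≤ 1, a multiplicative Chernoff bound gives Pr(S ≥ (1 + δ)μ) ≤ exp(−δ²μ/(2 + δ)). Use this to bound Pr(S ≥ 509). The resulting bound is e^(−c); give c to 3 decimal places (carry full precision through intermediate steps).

6.235

Write 509 = (1 + δ)μ, so δ = 509/432.388 − 1 = 0.1771835…
Then the exponent is δ²μ/(2 + δ) = (509 − μ)² / (μ·(2 + δ)) = 6.234835.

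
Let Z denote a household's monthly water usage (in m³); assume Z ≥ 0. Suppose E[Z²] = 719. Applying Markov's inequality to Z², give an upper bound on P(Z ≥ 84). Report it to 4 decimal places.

0.1019

Since Z ≥ 0, the event {Z ≥ 84} is the same as {Z² ≥ 7056}.
Markov's inequality applied to Z² gives P(Z² ≥ 7056) ≤ E[Z²]/7056 = 719/7056 = 0.1019.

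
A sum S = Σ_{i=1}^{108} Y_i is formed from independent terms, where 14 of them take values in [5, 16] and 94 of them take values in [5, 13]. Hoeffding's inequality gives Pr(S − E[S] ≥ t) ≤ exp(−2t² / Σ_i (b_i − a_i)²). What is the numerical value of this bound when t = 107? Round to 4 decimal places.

Σ(b_i − a_i)² = 14·11² + 94·8² = 7710.
Exponent = 2·107² / 7710 = 2.96991.
Bound = exp(−2.96991) = 0.05131.

0.0513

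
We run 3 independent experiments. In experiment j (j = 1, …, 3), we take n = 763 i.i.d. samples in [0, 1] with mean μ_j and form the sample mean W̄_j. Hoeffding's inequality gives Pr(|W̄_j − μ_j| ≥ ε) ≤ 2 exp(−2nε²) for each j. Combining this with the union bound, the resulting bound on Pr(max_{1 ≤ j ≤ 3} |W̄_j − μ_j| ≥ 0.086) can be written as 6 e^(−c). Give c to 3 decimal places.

11.286

Union bound over the 3 events: Pr(max_{1 ≤ j ≤ 3} |W̄_j − μ_j| ≥ 0.086) ≤ 3·2·exp(−2nε²) = 6 exp(−2·763·0.086²).
So c = 2·763·0.086² = 11.2863.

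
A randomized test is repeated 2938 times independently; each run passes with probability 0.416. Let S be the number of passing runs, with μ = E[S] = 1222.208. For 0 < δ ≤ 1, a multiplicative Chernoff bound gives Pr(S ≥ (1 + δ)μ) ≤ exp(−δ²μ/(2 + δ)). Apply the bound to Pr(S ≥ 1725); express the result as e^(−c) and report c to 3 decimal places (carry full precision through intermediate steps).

85.776

Write 1725 = (1 + δ)μ, so δ = 1725/1222.208 − 1 = 0.4113801…
Then the exponent is δ²μ/(2 + δ) = (1725 − μ)² / (μ·(2 + δ)) = 85.776028.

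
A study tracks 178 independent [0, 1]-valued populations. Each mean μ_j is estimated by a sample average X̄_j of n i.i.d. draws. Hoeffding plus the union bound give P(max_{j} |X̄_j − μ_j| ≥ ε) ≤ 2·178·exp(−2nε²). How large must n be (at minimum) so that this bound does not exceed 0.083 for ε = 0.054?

Need 2·178·exp(−2nε²) ≤ 0.083, i.e. exp(−2nε²) ≤ 0.083/356.
So 2nε² ≥ ln(356/0.083) = 8.363845.
Hence n ≥ 8.363845/(2·0.054²) = 1434.130.
The smallest integer n is 1435.

1435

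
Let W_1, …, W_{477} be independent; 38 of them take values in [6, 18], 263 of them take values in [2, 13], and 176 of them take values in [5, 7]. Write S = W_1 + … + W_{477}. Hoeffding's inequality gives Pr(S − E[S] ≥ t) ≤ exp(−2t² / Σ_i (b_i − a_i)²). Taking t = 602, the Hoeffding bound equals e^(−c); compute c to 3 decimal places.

19.074

Σ(b_i − a_i)² = 38·12² + 263·11² + 176·2² = 37999.
c = 2t² / 37999 = 2·602² / 37999 = 19.0744.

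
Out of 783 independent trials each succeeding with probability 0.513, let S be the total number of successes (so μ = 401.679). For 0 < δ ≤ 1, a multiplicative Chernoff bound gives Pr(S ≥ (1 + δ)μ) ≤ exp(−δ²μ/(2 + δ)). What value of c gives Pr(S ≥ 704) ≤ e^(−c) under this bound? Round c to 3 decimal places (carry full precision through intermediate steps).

82.662

Write 704 = (1 + δ)μ, so δ = 704/401.679 − 1 = 0.7526433…
Then the exponent is δ²μ/(2 + δ) = (704 − μ)² / (μ·(2 + δ)) = 82.662316.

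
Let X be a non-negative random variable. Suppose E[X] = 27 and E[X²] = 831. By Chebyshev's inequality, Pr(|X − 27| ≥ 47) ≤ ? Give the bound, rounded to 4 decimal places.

Var(X) = E[X²] − (E[X])² = 831 − 729 = 102.
Chebyshev's inequality: Pr(|X − μ| ≥ t) ≤ Var(X)/t² = 102/2209 = 0.0462.

0.0462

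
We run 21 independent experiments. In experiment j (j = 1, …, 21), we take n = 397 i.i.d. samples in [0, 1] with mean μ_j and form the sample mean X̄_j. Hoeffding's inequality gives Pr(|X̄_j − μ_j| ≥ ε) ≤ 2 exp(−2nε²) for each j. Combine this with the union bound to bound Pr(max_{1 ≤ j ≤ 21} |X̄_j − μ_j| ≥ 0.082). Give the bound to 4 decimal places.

Per-experiment Hoeffding bound: 2·exp(−2·397·0.082²) = 2·exp(−5.33886) = 0.0096027.
Union bound over 21 events: 21·0.0096027 = 0.20166.

0.2017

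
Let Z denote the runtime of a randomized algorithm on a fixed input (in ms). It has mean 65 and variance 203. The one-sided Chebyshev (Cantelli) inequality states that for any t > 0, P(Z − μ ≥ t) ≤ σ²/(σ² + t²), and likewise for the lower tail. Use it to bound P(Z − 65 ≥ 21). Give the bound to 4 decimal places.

Here σ² = 203 and t = 21, so σ² + t² = 644.
Cantelli's bound: 203/644 = 0.3152.

0.3152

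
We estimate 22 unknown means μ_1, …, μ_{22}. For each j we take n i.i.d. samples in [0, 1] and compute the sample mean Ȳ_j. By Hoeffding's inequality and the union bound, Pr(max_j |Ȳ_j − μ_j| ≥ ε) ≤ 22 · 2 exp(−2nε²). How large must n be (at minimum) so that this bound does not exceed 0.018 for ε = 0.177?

125

Need 2·22·exp(−2nε²) ≤ 0.018, i.e. exp(−2nε²) ≤ 0.018/44.
So 2nε² ≥ ln(44/0.018) = 7.801573.
Hence n ≥ 7.801573/(2·0.177²) = 124.510.
The smallest integer n is 125.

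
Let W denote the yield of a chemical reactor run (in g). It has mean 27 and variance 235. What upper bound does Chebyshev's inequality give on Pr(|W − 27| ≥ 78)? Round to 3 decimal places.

0.039

Chebyshev: Pr(|W − μ| ≥ t) ≤ Var(W)/t².
Bound = 235 / 6084 = 0.0386.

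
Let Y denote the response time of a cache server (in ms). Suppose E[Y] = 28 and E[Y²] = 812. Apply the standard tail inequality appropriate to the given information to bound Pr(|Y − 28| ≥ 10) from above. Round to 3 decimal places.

The first two moments determine the variance, so Chebyshev's inequality is the sharpest standard bound available.
Var(Y) = E[Y²] − (E[Y])² = 812 − 784 = 28.
Chebyshev's inequality: Pr(|Y − μ| ≥ t) ≤ Var(Y)/t² = 28/100 = 0.2800.

0.280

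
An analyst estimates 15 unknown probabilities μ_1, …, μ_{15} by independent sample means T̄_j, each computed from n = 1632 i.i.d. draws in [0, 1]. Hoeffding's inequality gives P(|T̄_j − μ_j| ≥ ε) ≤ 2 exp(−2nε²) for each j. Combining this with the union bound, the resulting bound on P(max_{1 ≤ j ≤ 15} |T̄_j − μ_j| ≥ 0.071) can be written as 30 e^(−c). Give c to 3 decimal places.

Union bound over the 15 events: P(max_{1 ≤ j ≤ 15} |T̄_j − μ_j| ≥ 0.071) ≤ 15·2·exp(−2nε²) = 30 exp(−2·1632·0.071²).
So c = 2·1632·0.071² = 16.4538.

16.454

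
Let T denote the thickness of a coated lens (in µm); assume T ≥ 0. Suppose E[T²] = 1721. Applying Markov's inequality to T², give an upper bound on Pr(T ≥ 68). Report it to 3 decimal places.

0.372

Since T ≥ 0, the event {T ≥ 68} is the same as {T² ≥ 4624}.
Markov's inequality applied to T² gives Pr(T² ≥ 4624) ≤ E[T²]/4624 = 1721/4624 = 0.3722.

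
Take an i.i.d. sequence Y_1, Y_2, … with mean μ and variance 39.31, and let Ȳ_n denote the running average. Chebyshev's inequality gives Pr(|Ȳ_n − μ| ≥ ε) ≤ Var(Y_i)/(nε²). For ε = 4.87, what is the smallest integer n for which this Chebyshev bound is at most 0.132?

Require 39.31/(n·4.87²) ≤ 0.132, i.e. n ≥ 39.31/(0.132·4.87²) = 12.557.
The smallest integer n is 13.

13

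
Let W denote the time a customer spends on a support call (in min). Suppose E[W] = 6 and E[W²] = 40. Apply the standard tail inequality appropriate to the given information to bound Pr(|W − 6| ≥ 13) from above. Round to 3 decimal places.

The first two moments determine the variance, so Chebyshev's inequality is the sharpest standard bound available.
Var(W) = E[W²] − (E[W])² = 40 − 36 = 4.
Chebyshev's inequality: Pr(|W − μ| ≥ t) ≤ Var(W)/t² = 4/169 = 0.0237.

0.024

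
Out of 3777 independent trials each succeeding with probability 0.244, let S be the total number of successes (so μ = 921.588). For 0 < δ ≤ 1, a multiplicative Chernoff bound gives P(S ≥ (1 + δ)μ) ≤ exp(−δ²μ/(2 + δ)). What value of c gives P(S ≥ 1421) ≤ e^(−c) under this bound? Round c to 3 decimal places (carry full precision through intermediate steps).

106.469

Write 1421 = (1 + δ)μ, so δ = 1421/921.588 − 1 = 0.5419038…
Then the exponent is δ²μ/(2 + δ) = (1421 − μ)² / (μ·(2 + δ)) = 106.468720.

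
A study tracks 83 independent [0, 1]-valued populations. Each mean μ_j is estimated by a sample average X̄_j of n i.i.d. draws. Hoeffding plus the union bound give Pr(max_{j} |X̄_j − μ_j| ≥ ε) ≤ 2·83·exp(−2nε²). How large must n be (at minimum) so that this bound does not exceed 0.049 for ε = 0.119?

287

Need 2·83·exp(−2nε²) ≤ 0.049, i.e. exp(−2nε²) ≤ 0.049/166.
So 2nε² ≥ ln(166/0.049) = 8.127923.
Hence n ≥ 8.127923/(2·0.119²) = 286.983.
The smallest integer n is 287.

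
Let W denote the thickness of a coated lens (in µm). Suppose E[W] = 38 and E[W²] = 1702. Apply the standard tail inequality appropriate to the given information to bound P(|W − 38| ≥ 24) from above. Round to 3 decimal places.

The first two moments determine the variance, so Chebyshev's inequality is the sharpest standard bound available.
Var(W) = E[W²] − (E[W])² = 1702 − 1444 = 258.
Chebyshev's inequality: P(|W − μ| ≥ t) ≤ Var(W)/t² = 258/576 = 0.4479.

0.448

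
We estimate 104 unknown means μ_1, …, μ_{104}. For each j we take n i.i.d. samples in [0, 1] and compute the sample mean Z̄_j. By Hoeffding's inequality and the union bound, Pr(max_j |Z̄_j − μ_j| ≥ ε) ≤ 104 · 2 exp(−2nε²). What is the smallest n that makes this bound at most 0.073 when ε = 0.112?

Need 2·104·exp(−2nε²) ≤ 0.073, i.e. exp(−2nε²) ≤ 0.073/208.
So 2nε² ≥ ln(208/0.073) = 7.954834.
Hence n ≥ 7.954834/(2·0.112²) = 317.077.
The smallest integer n is 318.

318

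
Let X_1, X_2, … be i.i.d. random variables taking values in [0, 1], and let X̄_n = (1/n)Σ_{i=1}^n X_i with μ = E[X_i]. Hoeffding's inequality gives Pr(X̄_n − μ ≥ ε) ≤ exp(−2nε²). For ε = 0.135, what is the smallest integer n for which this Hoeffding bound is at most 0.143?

Require exp(−2nε²) ≤ 0.143, i.e. 2nε² ≥ ln(1/0.143) = 1.944911.
So n ≥ 1.944911 / (2·0.135²) = 53.358.
The smallest integer n is 54.

54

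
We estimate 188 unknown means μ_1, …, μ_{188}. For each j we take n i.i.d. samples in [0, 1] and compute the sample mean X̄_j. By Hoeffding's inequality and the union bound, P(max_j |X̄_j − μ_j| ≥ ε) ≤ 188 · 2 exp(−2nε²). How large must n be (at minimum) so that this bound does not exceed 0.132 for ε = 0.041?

Need 2·188·exp(−2nε²) ≤ 0.132, i.e. exp(−2nε²) ≤ 0.132/376.
So 2nε² ≥ ln(376/0.132) = 7.954542.
Hence n ≥ 7.954542/(2·0.041²) = 2366.015.
The smallest integer n is 2367.

2367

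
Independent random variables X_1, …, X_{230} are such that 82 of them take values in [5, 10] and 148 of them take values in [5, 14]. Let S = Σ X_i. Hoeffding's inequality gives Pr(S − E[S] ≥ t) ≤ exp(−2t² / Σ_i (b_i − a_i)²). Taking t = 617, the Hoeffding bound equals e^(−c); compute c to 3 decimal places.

Σ(b_i − a_i)² = 82·5² + 148·9² = 14038.
c = 2t² / 14038 = 2·617² / 14038 = 54.2369.

54.237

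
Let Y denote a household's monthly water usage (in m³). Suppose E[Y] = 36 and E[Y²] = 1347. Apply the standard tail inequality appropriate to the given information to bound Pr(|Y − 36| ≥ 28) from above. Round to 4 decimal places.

The first two moments determine the variance, so Chebyshev's inequality is the sharpest standard bound available.
Var(Y) = E[Y²] − (E[Y])² = 1347 − 1296 = 51.
Chebyshev's inequality: Pr(|Y − μ| ≥ t) ≤ Var(Y)/t² = 51/784 = 0.0651.

0.0651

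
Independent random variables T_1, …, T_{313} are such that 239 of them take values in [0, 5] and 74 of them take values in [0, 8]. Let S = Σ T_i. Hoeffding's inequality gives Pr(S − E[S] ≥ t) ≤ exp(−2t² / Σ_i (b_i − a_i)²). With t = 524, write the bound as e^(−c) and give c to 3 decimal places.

Σ(b_i − a_i)² = 239·5² + 74·8² = 10711.
c = 2t² / 10711 = 2·524² / 10711 = 51.2699.

51.270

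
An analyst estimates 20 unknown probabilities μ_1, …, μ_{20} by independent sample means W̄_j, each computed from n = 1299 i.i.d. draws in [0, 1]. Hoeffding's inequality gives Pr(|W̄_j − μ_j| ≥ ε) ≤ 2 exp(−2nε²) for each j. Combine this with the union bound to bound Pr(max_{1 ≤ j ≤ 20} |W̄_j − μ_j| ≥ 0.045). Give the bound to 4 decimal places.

Per-experiment Hoeffding bound: 2·exp(−2·1299·0.045²) = 2·exp(−5.26095) = 0.010381.
Union bound over 20 events: 20·0.010381 = 0.20761.

0.2076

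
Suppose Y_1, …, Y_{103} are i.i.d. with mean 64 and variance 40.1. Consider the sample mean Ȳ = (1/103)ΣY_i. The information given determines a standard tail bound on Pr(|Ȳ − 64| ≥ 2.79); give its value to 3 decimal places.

0.050

With mean and variance of each term known, Chebyshev's inequality bounds the deviation of the sum (or sample mean).
Var(Ȳ) = Var(Y_i)/n = 40.1/103 = 0.38932.
Chebyshev: Pr(|Ȳ − 64| ≥ 2.79) ≤ Var(Ȳ)/(2.79)² = 40.1/(103·2.79²) = 0.0500.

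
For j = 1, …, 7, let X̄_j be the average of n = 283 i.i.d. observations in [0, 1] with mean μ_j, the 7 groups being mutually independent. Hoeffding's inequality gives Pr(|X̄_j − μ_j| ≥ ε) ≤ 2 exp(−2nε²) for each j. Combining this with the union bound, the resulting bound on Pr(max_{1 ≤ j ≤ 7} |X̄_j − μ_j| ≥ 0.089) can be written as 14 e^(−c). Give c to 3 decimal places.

4.483

Union bound over the 7 events: Pr(max_{1 ≤ j ≤ 7} |X̄_j − μ_j| ≥ 0.089) ≤ 7·2·exp(−2nε²) = 14 exp(−2·283·0.089²).
So c = 2·283·0.089² = 4.4833.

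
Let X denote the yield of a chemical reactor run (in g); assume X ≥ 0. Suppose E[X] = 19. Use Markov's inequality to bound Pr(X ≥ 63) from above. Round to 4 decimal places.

0.3016

Markov's inequality: for a non-negative random variable, Pr(X ≥ a) ≤ E[X]/a.
Here E[X] = 19 and a = 63, so the bound is 19/63 = 0.3016.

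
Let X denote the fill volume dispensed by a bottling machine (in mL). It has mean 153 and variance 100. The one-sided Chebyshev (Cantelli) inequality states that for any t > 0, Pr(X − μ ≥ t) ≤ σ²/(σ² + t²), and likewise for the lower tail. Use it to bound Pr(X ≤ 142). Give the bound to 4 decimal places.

0.4525

Here σ² = 100 and t = 11, so σ² + t² = 221.
Cantelli's bound: 100/221 = 0.4525.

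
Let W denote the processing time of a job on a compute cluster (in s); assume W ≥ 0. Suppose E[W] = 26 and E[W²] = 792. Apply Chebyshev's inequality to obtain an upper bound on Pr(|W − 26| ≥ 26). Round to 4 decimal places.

0.1716

Var(W) = E[W²] − (E[W])² = 792 − 676 = 116.
Chebyshev's inequality: Pr(|W − μ| ≥ t) ≤ Var(W)/t² = 116/676 = 0.1716.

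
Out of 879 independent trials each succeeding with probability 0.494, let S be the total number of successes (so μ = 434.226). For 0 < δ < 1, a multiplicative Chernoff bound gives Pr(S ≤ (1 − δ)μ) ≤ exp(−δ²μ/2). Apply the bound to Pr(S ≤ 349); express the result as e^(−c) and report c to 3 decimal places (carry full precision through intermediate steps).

Write 349 = (1 − δ)μ, so δ = 1 − 349/434.226 = 0.1962711…
Then the exponent is δ²μ/2 = (μ − 349)²/(2μ) = 8.363699.

8.364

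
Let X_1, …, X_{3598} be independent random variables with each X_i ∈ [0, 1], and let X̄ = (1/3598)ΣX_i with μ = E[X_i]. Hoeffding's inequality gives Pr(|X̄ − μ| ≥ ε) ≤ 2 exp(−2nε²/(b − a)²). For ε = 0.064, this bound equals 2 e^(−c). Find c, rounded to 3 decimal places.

c = 2nε²/(b − a)² = 2·3598·0.064² / 1² = 29.4748.

29.475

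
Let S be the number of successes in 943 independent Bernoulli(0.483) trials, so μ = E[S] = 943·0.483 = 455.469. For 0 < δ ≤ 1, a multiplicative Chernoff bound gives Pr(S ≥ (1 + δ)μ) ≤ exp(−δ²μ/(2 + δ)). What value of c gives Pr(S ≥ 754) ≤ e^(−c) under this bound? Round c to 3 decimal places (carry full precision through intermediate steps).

Write 754 = (1 + δ)μ, so δ = 754/455.469 − 1 = 0.6554365…
Then the exponent is δ²μ/(2 + δ) = (754 − μ)² / (μ·(2 + δ)) = 73.685855.

73.686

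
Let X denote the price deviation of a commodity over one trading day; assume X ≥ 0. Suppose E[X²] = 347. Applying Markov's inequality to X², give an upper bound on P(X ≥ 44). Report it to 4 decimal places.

Since X ≥ 0, the event {X ≥ 44} is the same as {X² ≥ 1936}.
Markov's inequality applied to X² gives P(X² ≥ 1936) ≤ E[X²]/1936 = 347/1936 = 0.1792.

0.1792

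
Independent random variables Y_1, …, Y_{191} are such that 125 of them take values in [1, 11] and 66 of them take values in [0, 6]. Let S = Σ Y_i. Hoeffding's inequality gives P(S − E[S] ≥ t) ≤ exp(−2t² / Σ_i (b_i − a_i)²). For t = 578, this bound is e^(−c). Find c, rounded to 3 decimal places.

Σ(b_i − a_i)² = 125·10² + 66·6² = 14876.
c = 2t² / 14876 = 2·578² / 14876 = 44.9158.

44.916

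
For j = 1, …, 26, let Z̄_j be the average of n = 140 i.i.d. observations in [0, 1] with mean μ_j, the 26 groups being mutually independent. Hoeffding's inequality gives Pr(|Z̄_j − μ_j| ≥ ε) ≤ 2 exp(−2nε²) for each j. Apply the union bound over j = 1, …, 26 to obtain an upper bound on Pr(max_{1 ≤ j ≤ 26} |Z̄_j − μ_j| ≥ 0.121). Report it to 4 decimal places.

0.8622

Per-experiment Hoeffding bound: 2·exp(−2·140·0.121²) = 2·exp(−4.09948) = 0.033163.
Union bound over 26 events: 26·0.033163 = 0.86223.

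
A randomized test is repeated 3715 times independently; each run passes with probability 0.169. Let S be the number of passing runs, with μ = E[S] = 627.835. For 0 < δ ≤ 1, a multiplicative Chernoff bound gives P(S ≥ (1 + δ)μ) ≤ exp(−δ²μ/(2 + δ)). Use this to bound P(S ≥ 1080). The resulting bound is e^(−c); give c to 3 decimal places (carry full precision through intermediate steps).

Write 1080 = (1 + δ)μ, so δ = 1080/627.835 − 1 = 0.7201972…
Then the exponent is δ²μ/(2 + δ) = (1080 − μ)² / (μ·(2 + δ)) = 119.714836.

119.715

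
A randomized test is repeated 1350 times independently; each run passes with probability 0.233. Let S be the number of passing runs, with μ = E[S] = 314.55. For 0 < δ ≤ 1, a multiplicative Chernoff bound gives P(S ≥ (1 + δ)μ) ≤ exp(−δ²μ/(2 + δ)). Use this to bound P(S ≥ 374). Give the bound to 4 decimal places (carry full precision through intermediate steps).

Write 374 = (1 + δ)μ, so δ = 374/314.55 − 1 = 0.1890002…
Then the exponent is δ²μ/(2 + δ) = (374 − μ)² / (μ·(2 + δ)) = 5.132964.
Bound = exp(−5.132964) = 0.00590.

0.0059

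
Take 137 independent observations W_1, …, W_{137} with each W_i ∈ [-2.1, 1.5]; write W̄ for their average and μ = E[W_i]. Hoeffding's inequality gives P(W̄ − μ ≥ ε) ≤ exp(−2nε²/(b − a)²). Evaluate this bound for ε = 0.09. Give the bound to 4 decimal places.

0.8426

Exponent: 2nε²/(b − a)² = 2·137·0.09² / 3.6² = 0.17125.
Bound = exp(−0.17125) = 0.84261.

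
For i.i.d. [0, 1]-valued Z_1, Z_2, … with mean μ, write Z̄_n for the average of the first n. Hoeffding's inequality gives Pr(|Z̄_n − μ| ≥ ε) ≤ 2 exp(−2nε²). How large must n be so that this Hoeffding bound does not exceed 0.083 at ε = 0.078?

262

Require 2·exp(−2nε²) ≤ 0.083, i.e. 2nε² ≥ ln(2/0.083) = 3.182062.
So n ≥ 3.182062 / (2·0.078²) = 261.511.
The smallest integer n is 262.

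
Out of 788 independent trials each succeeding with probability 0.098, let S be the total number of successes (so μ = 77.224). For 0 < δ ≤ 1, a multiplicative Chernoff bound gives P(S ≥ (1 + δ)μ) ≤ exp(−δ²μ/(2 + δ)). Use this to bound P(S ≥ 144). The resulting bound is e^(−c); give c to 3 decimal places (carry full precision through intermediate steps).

Write 144 = (1 + δ)μ, so δ = 144/77.224 − 1 = 0.8647053…
Then the exponent is δ²μ/(2 + δ) = (144 − μ)² / (μ·(2 + δ)) = 20.156195.

20.156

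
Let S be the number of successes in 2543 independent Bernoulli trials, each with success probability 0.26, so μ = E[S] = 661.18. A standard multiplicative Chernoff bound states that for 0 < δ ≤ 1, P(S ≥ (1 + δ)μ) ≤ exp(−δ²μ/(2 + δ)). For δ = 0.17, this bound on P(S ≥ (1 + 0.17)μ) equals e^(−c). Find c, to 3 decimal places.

8.806

c = δ²μ/(2 + δ) = 0.17²·661.18/(2 + 0.17) = 8.8056.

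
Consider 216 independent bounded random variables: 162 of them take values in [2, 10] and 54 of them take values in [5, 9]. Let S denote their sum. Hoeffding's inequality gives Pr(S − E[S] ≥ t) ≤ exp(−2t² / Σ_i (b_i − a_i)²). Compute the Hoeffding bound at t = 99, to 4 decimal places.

0.1746

Σ(b_i − a_i)² = 162·8² + 54·4² = 11232.
Exponent = 2·99² / 11232 = 1.74519.
Bound = exp(−1.74519) = 0.17461.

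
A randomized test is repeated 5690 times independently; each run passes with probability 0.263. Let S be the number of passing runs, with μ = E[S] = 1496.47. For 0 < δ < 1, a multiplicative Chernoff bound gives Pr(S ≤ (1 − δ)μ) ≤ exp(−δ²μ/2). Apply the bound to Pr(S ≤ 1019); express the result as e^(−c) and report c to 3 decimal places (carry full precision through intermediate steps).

76.172

Write 1019 = (1 − δ)μ, so δ = 1 − 1019/1496.47 = 0.3190642…
Then the exponent is δ²μ/2 = (μ − 1019)²/(2μ) = 76.171791.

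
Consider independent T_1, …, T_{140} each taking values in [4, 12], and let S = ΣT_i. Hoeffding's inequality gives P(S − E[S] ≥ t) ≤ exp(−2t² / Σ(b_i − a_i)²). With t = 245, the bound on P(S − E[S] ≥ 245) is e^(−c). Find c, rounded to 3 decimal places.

13.398

Σ(b_i − a_i)² = 140·(8)² = 8960.
c = 2t²/8960 = 2·245²/8960 = 13.3984.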